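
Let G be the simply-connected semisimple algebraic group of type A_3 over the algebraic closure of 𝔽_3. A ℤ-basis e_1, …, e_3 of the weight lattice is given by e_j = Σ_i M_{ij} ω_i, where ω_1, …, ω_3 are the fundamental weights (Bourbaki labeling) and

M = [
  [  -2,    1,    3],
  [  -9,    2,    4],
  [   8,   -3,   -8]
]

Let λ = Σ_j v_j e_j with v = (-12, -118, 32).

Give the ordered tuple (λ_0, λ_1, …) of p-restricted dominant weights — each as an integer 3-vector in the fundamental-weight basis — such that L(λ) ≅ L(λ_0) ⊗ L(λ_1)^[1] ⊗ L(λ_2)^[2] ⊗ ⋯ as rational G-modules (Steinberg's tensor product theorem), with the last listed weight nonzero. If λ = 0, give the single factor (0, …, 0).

In the fundamental-weight basis, λ has coordinates c = M·v (v = (-12, -118, 32)):
  c_1 = (-2)·(-12) + (1)·(-118) + 3·32 = 2
  c_2 = (-9)·(-12) + (2)·(-118) + 4·32 = 0
  c_3 = (8)·(-12) + (-3)·(-118) + (-8)·(32) = 2
Expand coordinatewise in base 3:
  c_1 = 2 = 2·3^0
  c_2 = 0
  c_3 = 2 = 2·3^0
p-restricted factor λ_0 = (2, 0, 2)

((2, 0, 2),)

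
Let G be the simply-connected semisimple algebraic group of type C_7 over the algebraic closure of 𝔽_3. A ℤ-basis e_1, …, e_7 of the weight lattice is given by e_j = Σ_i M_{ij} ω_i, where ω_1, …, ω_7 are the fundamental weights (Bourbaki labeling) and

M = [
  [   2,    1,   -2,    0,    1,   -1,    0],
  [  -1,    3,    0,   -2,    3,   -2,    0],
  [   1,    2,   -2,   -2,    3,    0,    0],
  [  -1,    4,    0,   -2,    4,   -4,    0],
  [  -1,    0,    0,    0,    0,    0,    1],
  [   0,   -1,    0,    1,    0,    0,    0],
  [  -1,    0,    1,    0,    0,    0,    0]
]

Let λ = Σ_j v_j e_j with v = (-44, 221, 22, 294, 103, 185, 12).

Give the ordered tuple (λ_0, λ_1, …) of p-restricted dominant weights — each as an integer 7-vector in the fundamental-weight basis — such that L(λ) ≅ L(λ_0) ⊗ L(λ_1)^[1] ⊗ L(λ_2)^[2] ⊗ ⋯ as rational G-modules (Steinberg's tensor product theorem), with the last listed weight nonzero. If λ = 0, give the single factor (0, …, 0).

((1, 1, 0, 0, 2, 1, 0), (2, 1, 1, 1, 0, 0, 1), (0, 0, 2, 1, 0, 2, 1), (0, 2, 2, 0, 2, 2, 2))

ω-coordinates c = M·v, v = (-44, 221, 22, 294, 103, 185, 12):
  c_1 = 2*-44 + 1*221 + -2*22 + 0*294 + 1*103 + -1*185 + 0*12 = 7
  c_2 = -1*-44 + 3*221 + 0*22 + -2*294 + 3*103 + -2*185 + 0*12 = 58
  c_3 = 1*-44 + 2*221 + -2*22 + -2*294 + 3*103 + 0*185 + 0*12 = 75
  c_4 = -1*-44 + 4*221 + 0*22 + -2*294 + 4*103 + -4*185 + 0*12 = 12
  c_5 = -1*-44 + 0*221 + 0*22 + 0*294 + 0*103 + 0*185 + 1*12 = 56
  c_6 = 0*-44 + -1*221 + 0*22 + 1*294 + 0*103 + 0*185 + 0*12 = 73
  c_7 = -1*-44 + 0*221 + 1*22 + 0*294 + 0*103 + 0*185 + 0*12 = 66
p = 3; digits c_i = Σ_j d_{ij}·3^j, 0 ≤ d_{ij} < 3:
  c_1 = 7 = 1·3^0 + 2·3^1
  c_2 = 58 = 1·3^0 + 1·3^1 + 0·3^2 + 2·3^3
  c_3 = 75 = 0·3^0 + 1·3^1 + 2·3^2 + 2·3^3
  c_4 = 12 = 0·3^0 + 1·3^1 + 1·3^2
  c_5 = 56 = 2·3^0 + 0·3^1 + 0·3^2 + 2·3^3
  c_6 = 73 = 1·3^0 + 0·3^1 + 2·3^2 + 2·3^3
  c_7 = 66 = 0·3^0 + 1·3^1 + 1·3^2 + 2·3^3
p-restricted factor λ_0 = (1, 1, 0, 0, 2, 1, 0)
p-restricted factor λ_1 = (2, 1, 1, 1, 0, 0, 1)
p-restricted factor λ_2 = (0, 0, 2, 1, 0, 2, 1)
p-restricted factor λ_3 = (0, 2, 2, 0, 2, 2, 2)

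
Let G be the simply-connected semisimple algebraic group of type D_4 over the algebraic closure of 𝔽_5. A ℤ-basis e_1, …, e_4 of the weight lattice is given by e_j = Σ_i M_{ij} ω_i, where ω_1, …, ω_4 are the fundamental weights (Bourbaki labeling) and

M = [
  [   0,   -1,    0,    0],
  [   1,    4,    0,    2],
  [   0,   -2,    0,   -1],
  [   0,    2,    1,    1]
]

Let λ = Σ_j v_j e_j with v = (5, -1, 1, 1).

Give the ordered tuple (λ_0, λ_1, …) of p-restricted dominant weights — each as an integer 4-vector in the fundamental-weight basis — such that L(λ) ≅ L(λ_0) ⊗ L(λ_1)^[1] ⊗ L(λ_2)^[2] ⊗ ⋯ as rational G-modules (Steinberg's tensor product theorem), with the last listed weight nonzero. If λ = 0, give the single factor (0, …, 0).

((1, 3, 1, 0),)

Converting to the ω-basis (c_i = row i of M dotted with v = (5, -1, 1, 1)):
  c_1 = 0*5 + -1*-1 + 0*1 + 0*1 = 1
  c_2 = 1*5 + 4*-1 + 0*1 + 2*1 = 3
  c_3 = 0*5 + -2*-1 + 0*1 + -1*1 = 1
  c_4 = 0*5 + 2*-1 + 1*1 + 1*1 = 0
p = 5; digits c_i = Σ_j d_{ij}·5^j, 0 ≤ d_{ij} < 5:
  c_1 = 1 = 1·5^0
  c_2 = 3 = 3·5^0
  c_3 = 1 = 1·5^0
  c_4 = 0
λ_0 = (1, 3, 1, 0)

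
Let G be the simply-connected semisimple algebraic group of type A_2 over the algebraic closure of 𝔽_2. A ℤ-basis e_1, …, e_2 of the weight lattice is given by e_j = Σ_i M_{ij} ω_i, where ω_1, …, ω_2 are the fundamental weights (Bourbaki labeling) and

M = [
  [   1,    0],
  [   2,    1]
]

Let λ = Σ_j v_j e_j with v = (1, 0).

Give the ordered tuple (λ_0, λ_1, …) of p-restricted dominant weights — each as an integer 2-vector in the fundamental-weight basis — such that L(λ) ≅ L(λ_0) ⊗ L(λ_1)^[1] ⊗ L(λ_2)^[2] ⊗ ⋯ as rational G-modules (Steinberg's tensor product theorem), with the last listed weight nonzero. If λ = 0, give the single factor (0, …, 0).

((1, 0), (0, 1))

In the fundamental-weight basis, λ has coordinates c = M·v (v = (1, 0)):
  c_1 = 1*1 + 0*0 = 1
  c_2 = 2*1 + 1*0 = 2
Expand coordinatewise in base 2:
  c_1 = 1 = 1·2^0
  c_2 = 2 = 0·2^0 + 1·2^1
p-restricted factor λ_0 = (1, 0)
p-restricted factor λ_1 = (0, 1)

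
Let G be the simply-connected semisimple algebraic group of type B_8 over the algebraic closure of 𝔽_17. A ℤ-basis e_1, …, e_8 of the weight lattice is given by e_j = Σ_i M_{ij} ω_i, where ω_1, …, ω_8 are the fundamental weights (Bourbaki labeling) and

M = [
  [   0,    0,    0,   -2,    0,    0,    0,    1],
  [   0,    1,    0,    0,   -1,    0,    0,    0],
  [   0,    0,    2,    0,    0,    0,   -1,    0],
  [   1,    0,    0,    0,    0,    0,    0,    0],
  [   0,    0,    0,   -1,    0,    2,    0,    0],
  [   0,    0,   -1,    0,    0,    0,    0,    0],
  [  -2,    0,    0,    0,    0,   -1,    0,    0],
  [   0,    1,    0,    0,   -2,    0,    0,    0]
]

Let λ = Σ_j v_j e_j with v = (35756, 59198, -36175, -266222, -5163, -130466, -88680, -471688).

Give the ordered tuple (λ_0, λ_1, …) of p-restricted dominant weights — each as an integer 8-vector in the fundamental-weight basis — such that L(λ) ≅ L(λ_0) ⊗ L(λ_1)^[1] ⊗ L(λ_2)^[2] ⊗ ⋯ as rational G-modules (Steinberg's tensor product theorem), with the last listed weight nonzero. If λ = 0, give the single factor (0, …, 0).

((15, 16, 10, 5, 3, 16, 15, 11), (3, 11, 8, 12, 5, 2, 16, 9), (6, 1, 5, 4, 1, 6, 16, 2), (12, 13, 3, 7, 1, 7, 11, 14))

Compute c_i = Σ_j M_{ij} v_j with v = (35756, 59198, -36175, -266222, -5163, -130466, -88680, -471688):
  c_1 = (0)·(35756) + (0)·(59198) + (0)·(-36175) + (-2)·(-266222) + (0)·(-5163) + (0)·(-130466) + (0)·(-88680) + (1)·(-471688) = 60756
  c_2 = (0)·(35756) + (1)·(59198) + (0)·(-36175) + (0)·(-266222) + (-1)·(-5163) + (0)·(-130466) + (0)·(-88680) + (0)·(-471688) = 64361
  c_3 = (0)·(35756) + (0)·(59198) + (2)·(-36175) + (0)·(-266222) + (0)·(-5163) + (0)·(-130466) + (-1)·(-88680) + (0)·(-471688) = 16330
  c_4 = (1)·(35756) + (0)·(59198) + (0)·(-36175) + (0)·(-266222) + (0)·(-5163) + (0)·(-130466) + (0)·(-88680) + (0)·(-471688) = 35756
  c_5 = (0)·(35756) + (0)·(59198) + (0)·(-36175) + (-1)·(-266222) + (0)·(-5163) + (2)·(-130466) + (0)·(-88680) + (0)·(-471688) = 5290
  c_6 = (0)·(35756) + (0)·(59198) + (-1)·(-36175) + (0)·(-266222) + (0)·(-5163) + (0)·(-130466) + (0)·(-88680) + (0)·(-471688) = 36175
  c_7 = (-2)·(35756) + (0)·(59198) + (0)·(-36175) + (0)·(-266222) + (0)·(-5163) + (-1)·(-130466) + (0)·(-88680) + (0)·(-471688) = 58954
  c_8 = (0)·(35756) + (1)·(59198) + (0)·(-36175) + (0)·(-266222) + (-2)·(-5163) + (0)·(-130466) + (0)·(-88680) + (0)·(-471688) = 69524
Base-17 expansion of each c_i:
  c_1 = 60756 = 15·17^0 + 3·17^1 + 6·17^2 + 12·17^3
  c_2 = 64361 = 16·17^0 + 11·17^1 + 1·17^2 + 13·17^3
  c_3 = 16330 = 10·17^0 + 8·17^1 + 5·17^2 + 3·17^3
  c_4 = 35756 = 5·17^0 + 12·17^1 + 4·17^2 + 7·17^3
  c_5 = 5290 = 3·17^0 + 5·17^1 + 1·17^2 + 1·17^3
  c_6 = 36175 = 16·17^0 + 2·17^1 + 6·17^2 + 7·17^3
  c_7 = 58954 = 15·17^0 + 16·17^1 + 16·17^2 + 11·17^3
  c_8 = 69524 = 11·17^0 + 9·17^1 + 2·17^2 + 14·17^3
p-restricted factor λ_0 = (15, 16, 10, 5, 3, 16, 15, 11)
p-restricted factor λ_1 = (3, 11, 8, 12, 5, 2, 16, 9)
p-restricted factor λ_2 = (6, 1, 5, 4, 1, 6, 16, 2)
p-restricted factor λ_3 = (12, 13, 3, 7, 1, 7, 11, 14)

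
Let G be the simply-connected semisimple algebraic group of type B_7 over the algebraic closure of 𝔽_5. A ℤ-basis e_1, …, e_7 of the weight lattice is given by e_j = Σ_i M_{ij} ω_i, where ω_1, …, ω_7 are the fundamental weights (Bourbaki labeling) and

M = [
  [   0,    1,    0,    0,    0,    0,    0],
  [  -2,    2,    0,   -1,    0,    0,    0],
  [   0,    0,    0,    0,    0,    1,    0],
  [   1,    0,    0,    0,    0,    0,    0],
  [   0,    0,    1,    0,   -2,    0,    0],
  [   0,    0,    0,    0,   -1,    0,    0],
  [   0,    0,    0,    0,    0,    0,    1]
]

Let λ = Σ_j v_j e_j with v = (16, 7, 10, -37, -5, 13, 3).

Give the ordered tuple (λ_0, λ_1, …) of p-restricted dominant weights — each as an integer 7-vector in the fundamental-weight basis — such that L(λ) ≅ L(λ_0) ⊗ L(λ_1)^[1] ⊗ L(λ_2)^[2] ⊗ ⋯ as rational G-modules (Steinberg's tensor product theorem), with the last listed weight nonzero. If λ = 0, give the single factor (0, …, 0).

In the fundamental-weight basis, λ has coordinates c = M·v (v = (16, 7, 10, -37, -5, 13, 3)):
  c_1 = (0)·(16) + (1)·(7) + (0)·(10) + (0)·(-37) + (0)·(-5) + (0)·(13) + (0)·(3) = 7
  c_2 = (-2)·(16) + (2)·(7) + (0)·(10) + (-1)·(-37) + (0)·(-5) + (0)·(13) + (0)·(3) = 19
  c_3 = (0)·(16) + (0)·(7) + (0)·(10) + (0)·(-37) + (0)·(-5) + (1)·(13) + (0)·(3) = 13
  c_4 = (1)·(16) + (0)·(7) + (0)·(10) + (0)·(-37) + (0)·(-5) + (0)·(13) + (0)·(3) = 16
  c_5 = (0)·(16) + (0)·(7) + (1)·(10) + (0)·(-37) + (-2)·(-5) + (0)·(13) + (0)·(3) = 20
  c_6 = (0)·(16) + (0)·(7) + (0)·(10) + (0)·(-37) + (-1)·(-5) + (0)·(13) + (0)·(3) = 5
  c_7 = (0)·(16) + (0)·(7) + (0)·(10) + (0)·(-37) + (0)·(-5) + (0)·(13) + (1)·(3) = 3
p = 5; digits c_i = Σ_j d_{ij}·5^j, 0 ≤ d_{ij} < 5:
  c_1 = 7 = 2·5^0 + 1·5^1
  c_2 = 19 = 4·5^0 + 3·5^1
  c_3 = 13 = 3·5^0 + 2·5^1
  c_4 = 16 = 1·5^0 + 3·5^1
  c_5 = 20 = 0·5^0 + 4·5^1
  c_6 = 5 = 0·5^0 + 1·5^1
  c_7 = 3 = 3·5^0
λ_0 = (2, 4, 3, 1, 0, 0, 3)
λ_1 = (1, 3, 2, 3, 4, 1, 0)

((2, 4, 3, 1, 0, 0, 3), (1, 3, 2, 3, 4, 1, 0))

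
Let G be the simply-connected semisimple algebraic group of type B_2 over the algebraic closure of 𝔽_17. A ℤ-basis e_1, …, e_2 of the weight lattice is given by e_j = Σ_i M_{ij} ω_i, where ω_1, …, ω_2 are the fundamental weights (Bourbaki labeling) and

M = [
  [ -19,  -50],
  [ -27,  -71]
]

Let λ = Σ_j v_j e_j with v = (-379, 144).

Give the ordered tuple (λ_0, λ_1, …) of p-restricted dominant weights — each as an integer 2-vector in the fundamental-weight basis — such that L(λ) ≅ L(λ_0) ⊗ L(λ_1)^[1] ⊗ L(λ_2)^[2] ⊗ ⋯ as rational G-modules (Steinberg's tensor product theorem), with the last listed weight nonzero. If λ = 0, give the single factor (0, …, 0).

((1, 9),)

In the fundamental-weight basis, λ has coordinates c = M·v (v = (-379, 144)):
  c_1 = (-19)·(-379) + (-50)·(144) = 1
  c_2 = (-27)·(-379) + (-71)·(144) = 9
Expand coordinatewise in base 17:
  c_1 = 1 = 1·17^0
  c_2 = 9 = 9·17^0
p-restricted factor λ_0 = (1, 9)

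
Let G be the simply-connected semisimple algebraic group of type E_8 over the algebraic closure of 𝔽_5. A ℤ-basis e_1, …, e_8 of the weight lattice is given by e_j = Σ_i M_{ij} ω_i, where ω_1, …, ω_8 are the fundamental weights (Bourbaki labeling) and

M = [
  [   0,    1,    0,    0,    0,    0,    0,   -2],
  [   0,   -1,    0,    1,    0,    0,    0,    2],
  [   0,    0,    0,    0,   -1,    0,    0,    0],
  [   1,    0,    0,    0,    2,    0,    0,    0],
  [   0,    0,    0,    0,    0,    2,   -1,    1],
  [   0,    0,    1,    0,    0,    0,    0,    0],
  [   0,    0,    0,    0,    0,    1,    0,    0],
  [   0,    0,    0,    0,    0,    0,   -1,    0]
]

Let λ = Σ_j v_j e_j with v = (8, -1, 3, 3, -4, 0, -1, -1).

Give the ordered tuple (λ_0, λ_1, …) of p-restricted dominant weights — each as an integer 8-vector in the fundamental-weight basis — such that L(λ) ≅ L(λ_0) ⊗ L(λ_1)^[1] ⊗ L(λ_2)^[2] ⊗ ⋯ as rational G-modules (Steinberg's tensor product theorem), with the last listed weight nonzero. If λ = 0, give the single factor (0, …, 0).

((1, 2, 4, 0, 0, 3, 0, 1),)

ω-coordinates c = M·v, v = (8, -1, 3, 3, -4, 0, -1, -1):
  c_1 = (0)·(8) + (1)·(-1) + (0)·(3) + (0)·(3) + (0)·(-4) + (0)·(0) + (0)·(-1) + (-2)·(-1) = 1
  c_2 = (0)·(8) + (-1)·(-1) + (0)·(3) + (1)·(3) + (0)·(-4) + (0)·(0) + (0)·(-1) + (2)·(-1) = 2
  c_3 = (0)·(8) + (0)·(-1) + (0)·(3) + (0)·(3) + (-1)·(-4) + (0)·(0) + (0)·(-1) + (0)·(-1) = 4
  c_4 = (1)·(8) + (0)·(-1) + (0)·(3) + (0)·(3) + (2)·(-4) + (0)·(0) + (0)·(-1) + (0)·(-1) = 0
  c_5 = (0)·(8) + (0)·(-1) + (0)·(3) + (0)·(3) + (0)·(-4) + (2)·(0) + (-1)·(-1) + (1)·(-1) = 0
  c_6 = (0)·(8) + (0)·(-1) + (1)·(3) + (0)·(3) + (0)·(-4) + (0)·(0) + (0)·(-1) + (0)·(-1) = 3
  c_7 = (0)·(8) + (0)·(-1) + (0)·(3) + (0)·(3) + (0)·(-4) + (1)·(0) + (0)·(-1) + (0)·(-1) = 0
  c_8 = (0)·(8) + (0)·(-1) + (0)·(3) + (0)·(3) + (0)·(-4) + (0)·(0) + (-1)·(-1) + (0)·(-1) = 1
Base-5 expansion of each c_i:
  c_1 = 1 = 1·5^0
  c_2 = 2 = 2·5^0
  c_3 = 4 = 4·5^0
  c_4 = 0
  c_5 = 0
  c_6 = 3 = 3·5^0
  c_7 = 0
  c_8 = 1 = 1·5^0
λ_0 = (1, 2, 4, 0, 0, 3, 0, 1)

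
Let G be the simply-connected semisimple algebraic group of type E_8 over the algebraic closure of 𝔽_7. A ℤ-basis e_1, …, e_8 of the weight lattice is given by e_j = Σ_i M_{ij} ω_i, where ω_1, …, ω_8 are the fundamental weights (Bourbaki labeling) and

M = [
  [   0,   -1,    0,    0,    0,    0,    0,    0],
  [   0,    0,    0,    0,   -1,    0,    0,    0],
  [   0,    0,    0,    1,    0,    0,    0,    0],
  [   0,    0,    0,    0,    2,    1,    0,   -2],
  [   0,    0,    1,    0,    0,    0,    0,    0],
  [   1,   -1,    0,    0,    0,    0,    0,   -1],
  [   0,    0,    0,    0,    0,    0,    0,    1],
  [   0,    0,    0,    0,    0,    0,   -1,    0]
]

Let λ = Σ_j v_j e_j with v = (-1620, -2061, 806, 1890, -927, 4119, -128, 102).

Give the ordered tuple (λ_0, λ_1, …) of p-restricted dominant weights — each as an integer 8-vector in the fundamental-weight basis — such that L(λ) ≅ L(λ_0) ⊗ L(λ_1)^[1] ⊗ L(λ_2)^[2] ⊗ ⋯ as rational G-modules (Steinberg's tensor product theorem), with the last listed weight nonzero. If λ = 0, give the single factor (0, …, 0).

((3, 3, 0, 3, 1, 3, 4, 2), (0, 6, 4, 0, 3, 6, 0, 4), (0, 4, 3, 0, 2, 6, 2, 2), (6, 2, 5, 6, 2, 0, 0, 0))

In the fundamental-weight basis, λ has coordinates c = M·v (v = (-1620, -2061, 806, 1890, -927, 4119, -128, 102)):
  c_1 = 0*-1620 + -1*-2061 + 0*806 + 0*1890 + 0*-927 + 0*4119 + 0*-128 + 0*102 = 2061
  c_2 = 0*-1620 + 0*-2061 + 0*806 + 0*1890 + -1*-927 + 0*4119 + 0*-128 + 0*102 = 927
  c_3 = 0*-1620 + 0*-2061 + 0*806 + 1*1890 + 0*-927 + 0*4119 + 0*-128 + 0*102 = 1890
  c_4 = 0*-1620 + 0*-2061 + 0*806 + 0*1890 + 2*-927 + 1*4119 + 0*-128 + -2*102 = 2061
  c_5 = 0*-1620 + 0*-2061 + 1*806 + 0*1890 + 0*-927 + 0*4119 + 0*-128 + 0*102 = 806
  c_6 = 1*-1620 + -1*-2061 + 0*806 + 0*1890 + 0*-927 + 0*4119 + 0*-128 + -1*102 = 339
  c_7 = 0*-1620 + 0*-2061 + 0*806 + 0*1890 + 0*-927 + 0*4119 + 0*-128 + 1*102 = 102
  c_8 = 0*-1620 + 0*-2061 + 0*806 + 0*1890 + 0*-927 + 0*4119 + -1*-128 + 0*102 = 128
p = 7; digits c_i = Σ_j d_{ij}·7^j, 0 ≤ d_{ij} < 7:
  c_1 = 2061 = 3·7^0 + 0·7^1 + 0·7^2 + 6·7^3
  c_2 = 927 = 3·7^0 + 6·7^1 + 4·7^2 + 2·7^3
  c_3 = 1890 = 0·7^0 + 4·7^1 + 3·7^2 + 5·7^3
  c_4 = 2061 = 3·7^0 + 0·7^1 + 0·7^2 + 6·7^3
  c_5 = 806 = 1·7^0 + 3·7^1 + 2·7^2 + 2·7^3
  c_6 = 339 = 3·7^0 + 6·7^1 + 6·7^2
  c_7 = 102 = 4·7^0 + 0·7^1 + 2·7^2
  c_8 = 128 = 2·7^0 + 4·7^1 + 2·7^2
p-restricted factor λ_0 = (3, 3, 0, 3, 1, 3, 4, 2)
p-restricted factor λ_1 = (0, 6, 4, 0, 3, 6, 0, 4)
p-restricted factor λ_2 = (0, 4, 3, 0, 2, 6, 2, 2)
p-restricted factor λ_3 = (6, 2, 5, 6, 2, 0, 0, 0)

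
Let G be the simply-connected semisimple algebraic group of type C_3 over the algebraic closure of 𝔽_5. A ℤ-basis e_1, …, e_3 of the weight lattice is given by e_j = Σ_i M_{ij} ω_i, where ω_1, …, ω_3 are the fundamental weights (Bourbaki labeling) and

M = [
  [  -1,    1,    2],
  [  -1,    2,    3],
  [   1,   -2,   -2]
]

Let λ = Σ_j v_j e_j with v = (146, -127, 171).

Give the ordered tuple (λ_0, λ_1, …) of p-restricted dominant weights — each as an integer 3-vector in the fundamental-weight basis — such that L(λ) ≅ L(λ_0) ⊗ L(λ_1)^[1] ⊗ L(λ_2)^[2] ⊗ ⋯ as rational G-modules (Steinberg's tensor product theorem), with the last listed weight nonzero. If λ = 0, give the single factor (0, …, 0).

((4, 3, 3), (3, 2, 1), (2, 4, 2))

Compute c_i = Σ_j M_{ij} v_j with v = (146, -127, 171):
  c_1 = -1*146 + 1*-127 + 2*171 = 69
  c_2 = -1*146 + 2*-127 + 3*171 = 113
  c_3 = 1*146 + -2*-127 + -2*171 = 58
Expand coordinatewise in base 5:
  c_1 = 69 = 4·5^0 + 3·5^1 + 2·5^2
  c_2 = 113 = 3·5^0 + 2·5^1 + 4·5^2
  c_3 = 58 = 3·5^0 + 1·5^1 + 2·5^2
Factor λ_0 = (4, 3, 3)
Factor λ_1 = (3, 2, 1)
Factor λ_2 = (2, 4, 2)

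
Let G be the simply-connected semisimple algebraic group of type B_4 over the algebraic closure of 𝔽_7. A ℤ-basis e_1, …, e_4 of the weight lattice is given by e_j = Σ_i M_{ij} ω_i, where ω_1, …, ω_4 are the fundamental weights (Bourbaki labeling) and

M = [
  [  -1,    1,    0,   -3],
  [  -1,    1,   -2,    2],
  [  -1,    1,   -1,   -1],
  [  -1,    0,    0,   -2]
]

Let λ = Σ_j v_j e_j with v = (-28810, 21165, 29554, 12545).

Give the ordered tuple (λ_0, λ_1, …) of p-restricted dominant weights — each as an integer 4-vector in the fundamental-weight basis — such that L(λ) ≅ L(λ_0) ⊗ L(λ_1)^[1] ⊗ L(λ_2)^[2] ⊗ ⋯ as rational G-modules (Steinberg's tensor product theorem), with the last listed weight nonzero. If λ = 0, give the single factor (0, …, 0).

Converting to the ω-basis (c_i = row i of M dotted with v = (-28810, 21165, 29554, 12545)):
  c_1 = (-1)·(-28810) + 1·21165 + 0·29554 + (-3)·(12545) = 12340
  c_2 = (-1)·(-28810) + 1·21165 + (-2)·(29554) + 2·12545 = 15957
  c_3 = (-1)·(-28810) + 1·21165 + (-1)·(29554) + (-1)·(12545) = 7876
  c_4 = (-1)·(-28810) + 0·21165 + 0·29554 + (-2)·(12545) = 3720
p = 7; digits c_i = Σ_j d_{ij}·7^j, 0 ≤ d_{ij} < 7:
  c_1 = 12340 = 6·7^0 + 5·7^1 + 6·7^2 + 0·7^3 + 5·7^4
  c_2 = 15957 = 4·7^0 + 4·7^1 + 3·7^2 + 4·7^3 + 6·7^4
  c_3 = 7876 = 1·7^0 + 5·7^1 + 6·7^2 + 1·7^3 + 3·7^4
  c_4 = 3720 = 3·7^0 + 6·7^1 + 5·7^2 + 3·7^3 + 1·7^4
p-restricted factor λ_0 = (6, 4, 1, 3)
p-restricted factor λ_1 = (5, 4, 5, 6)
p-restricted factor λ_2 = (6, 3, 6, 5)
p-restricted factor λ_3 = (0, 4, 1, 3)
p-restricted factor λ_4 = (5, 6, 3, 1)

((6, 4, 1, 3), (5, 4, 5, 6), (6, 3, 6, 5), (0, 4, 1, 3), (5, 6, 3, 1))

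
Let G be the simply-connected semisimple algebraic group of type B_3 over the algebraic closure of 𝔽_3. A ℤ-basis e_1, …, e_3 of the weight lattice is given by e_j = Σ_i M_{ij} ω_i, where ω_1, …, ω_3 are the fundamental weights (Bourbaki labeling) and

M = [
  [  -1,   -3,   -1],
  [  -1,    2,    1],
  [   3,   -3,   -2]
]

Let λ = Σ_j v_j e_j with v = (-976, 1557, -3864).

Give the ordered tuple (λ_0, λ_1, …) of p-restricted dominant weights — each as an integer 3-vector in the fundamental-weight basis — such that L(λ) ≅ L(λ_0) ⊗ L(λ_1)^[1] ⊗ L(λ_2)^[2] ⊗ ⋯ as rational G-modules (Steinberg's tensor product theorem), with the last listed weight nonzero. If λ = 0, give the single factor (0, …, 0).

((1, 1, 0), (2, 0, 1), (0, 1, 2), (0, 2, 1), (2, 2, 1))

Change of basis e → ω: c = M·v where v = (-976, 1557, -3864):
  c_1 = (-1)·(-976) + (-3)·(1557) + (-1)·(-3864) = 169
  c_2 = (-1)·(-976) + (2)·(1557) + (1)·(-3864) = 226
  c_3 = (3)·(-976) + (-3)·(1557) + (-2)·(-3864) = 129
Writing each c_i in base p = 3:
  c_1 = 169 = 1·3^0 + 2·3^1 + 0·3^2 + 0·3^3 + 2·3^4
  c_2 = 226 = 1·3^0 + 0·3^1 + 1·3^2 + 2·3^3 + 2·3^4
  c_3 = 129 = 0·3^0 + 1·3^1 + 2·3^2 + 1·3^3 + 1·3^4
p-restricted factor λ_0 = (1, 1, 0)
p-restricted factor λ_1 = (2, 0, 1)
p-restricted factor λ_2 = (0, 1, 2)
p-restricted factor λ_3 = (0, 2, 1)
p-restricted factor λ_4 = (2, 2, 1)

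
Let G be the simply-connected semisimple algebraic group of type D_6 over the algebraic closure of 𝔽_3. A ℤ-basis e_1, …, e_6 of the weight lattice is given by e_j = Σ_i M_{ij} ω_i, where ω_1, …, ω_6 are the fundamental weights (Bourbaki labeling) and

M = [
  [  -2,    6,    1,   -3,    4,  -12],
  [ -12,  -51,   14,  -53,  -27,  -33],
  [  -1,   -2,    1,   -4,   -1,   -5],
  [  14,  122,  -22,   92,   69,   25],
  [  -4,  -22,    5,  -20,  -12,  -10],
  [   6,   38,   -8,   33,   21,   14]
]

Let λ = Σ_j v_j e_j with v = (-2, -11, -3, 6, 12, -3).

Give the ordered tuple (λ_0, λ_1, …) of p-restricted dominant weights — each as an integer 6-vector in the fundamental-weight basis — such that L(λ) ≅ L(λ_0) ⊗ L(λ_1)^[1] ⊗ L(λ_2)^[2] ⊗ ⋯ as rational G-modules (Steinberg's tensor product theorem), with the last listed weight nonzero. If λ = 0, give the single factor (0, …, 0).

In the fundamental-weight basis, λ has coordinates c = M·v (v = (-2, -11, -3, 6, 12, -3)):
  c_1 = -2*-2 + 6*-11 + 1*-3 + -3*6 + 4*12 + -12*-3 = 1
  c_2 = -12*-2 + -51*-11 + 14*-3 + -53*6 + -27*12 + -33*-3 = 0
  c_3 = -1*-2 + -2*-11 + 1*-3 + -4*6 + -1*12 + -5*-3 = 0
  c_4 = 14*-2 + 122*-11 + -22*-3 + 92*6 + 69*12 + 25*-3 = 1
  c_5 = -4*-2 + -22*-11 + 5*-3 + -20*6 + -12*12 + -10*-3 = 1
  c_6 = 6*-2 + 38*-11 + -8*-3 + 33*6 + 21*12 + 14*-3 = 2
Expand coordinatewise in base 3:
  c_1 = 1 = 1·3^0
  c_2 = 0
  c_3 = 0
  c_4 = 1 = 1·3^0
  c_5 = 1 = 1·3^0
  c_6 = 2 = 2·3^0
Factor λ_0 = (1, 0, 0, 1, 1, 2)

((1, 0, 0, 1, 1, 2),)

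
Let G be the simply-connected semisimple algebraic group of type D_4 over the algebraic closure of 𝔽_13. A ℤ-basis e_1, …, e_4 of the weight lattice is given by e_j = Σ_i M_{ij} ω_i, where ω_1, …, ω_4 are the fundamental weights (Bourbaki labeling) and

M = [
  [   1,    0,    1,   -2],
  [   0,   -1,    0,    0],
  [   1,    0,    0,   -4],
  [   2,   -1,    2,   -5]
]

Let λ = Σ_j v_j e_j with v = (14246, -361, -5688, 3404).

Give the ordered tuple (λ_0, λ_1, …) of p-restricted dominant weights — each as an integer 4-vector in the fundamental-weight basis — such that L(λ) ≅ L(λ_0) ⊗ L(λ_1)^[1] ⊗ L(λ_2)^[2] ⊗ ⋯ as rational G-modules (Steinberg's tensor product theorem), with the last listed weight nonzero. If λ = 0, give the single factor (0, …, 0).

ω-coordinates c = M·v, v = (14246, -361, -5688, 3404):
  c_1 = (1)·(14246) + (0)·(-361) + (1)·(-5688) + (-2)·(3404) = 1750
  c_2 = (0)·(14246) + (-1)·(-361) + (0)·(-5688) + (0)·(3404) = 361
  c_3 = (1)·(14246) + (0)·(-361) + (0)·(-5688) + (-4)·(3404) = 630
  c_4 = (2)·(14246) + (-1)·(-361) + (2)·(-5688) + (-5)·(3404) = 457
p = 13; digits c_i = Σ_j d_{ij}·13^j, 0 ≤ d_{ij} < 13:
  c_1 = 1750 = 8·13^0 + 4·13^1 + 10·13^2
  c_2 = 361 = 10·13^0 + 1·13^1 + 2·13^2
  c_3 = 630 = 6·13^0 + 9·13^1 + 3·13^2
  c_4 = 457 = 2·13^0 + 9·13^1 + 2·13^2
p-restricted factor λ_0 = (8, 10, 6, 2)
p-restricted factor λ_1 = (4, 1, 9, 9)
p-restricted factor λ_2 = (10, 2, 3, 2)

((8, 10, 6, 2), (4, 1, 9, 9), (10, 2, 3, 2))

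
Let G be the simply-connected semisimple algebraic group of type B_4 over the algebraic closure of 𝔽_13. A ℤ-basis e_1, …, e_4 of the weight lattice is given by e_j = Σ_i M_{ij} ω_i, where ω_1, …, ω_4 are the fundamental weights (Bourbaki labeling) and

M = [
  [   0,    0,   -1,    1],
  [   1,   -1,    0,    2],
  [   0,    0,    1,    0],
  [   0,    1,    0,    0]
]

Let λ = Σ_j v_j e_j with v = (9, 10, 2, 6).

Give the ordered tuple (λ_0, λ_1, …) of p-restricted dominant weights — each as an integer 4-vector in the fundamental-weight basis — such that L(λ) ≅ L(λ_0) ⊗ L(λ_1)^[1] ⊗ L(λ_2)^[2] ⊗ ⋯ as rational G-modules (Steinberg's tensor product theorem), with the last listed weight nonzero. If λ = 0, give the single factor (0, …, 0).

((4, 11, 2, 10),)

Converting to the ω-basis (c_i = row i of M dotted with v = (9, 10, 2, 6)):
  c_1 = 0·9 + 0·10 + (-1)·(2) + 1·6 = 4
  c_2 = 1·9 + (-1)·(10) + 0·2 + 2·6 = 11
  c_3 = 0·9 + 0·10 + 1·2 + 0·6 = 2
  c_4 = 0·9 + 1·10 + 0·2 + 0·6 = 10
p = 13; digits c_i = Σ_j d_{ij}·13^j, 0 ≤ d_{ij} < 13:
  c_1 = 4 = 4·13^0
  c_2 = 11 = 11·13^0
  c_3 = 2 = 2·13^0
  c_4 = 10 = 10·13^0
λ_0 = (4, 11, 2, 10)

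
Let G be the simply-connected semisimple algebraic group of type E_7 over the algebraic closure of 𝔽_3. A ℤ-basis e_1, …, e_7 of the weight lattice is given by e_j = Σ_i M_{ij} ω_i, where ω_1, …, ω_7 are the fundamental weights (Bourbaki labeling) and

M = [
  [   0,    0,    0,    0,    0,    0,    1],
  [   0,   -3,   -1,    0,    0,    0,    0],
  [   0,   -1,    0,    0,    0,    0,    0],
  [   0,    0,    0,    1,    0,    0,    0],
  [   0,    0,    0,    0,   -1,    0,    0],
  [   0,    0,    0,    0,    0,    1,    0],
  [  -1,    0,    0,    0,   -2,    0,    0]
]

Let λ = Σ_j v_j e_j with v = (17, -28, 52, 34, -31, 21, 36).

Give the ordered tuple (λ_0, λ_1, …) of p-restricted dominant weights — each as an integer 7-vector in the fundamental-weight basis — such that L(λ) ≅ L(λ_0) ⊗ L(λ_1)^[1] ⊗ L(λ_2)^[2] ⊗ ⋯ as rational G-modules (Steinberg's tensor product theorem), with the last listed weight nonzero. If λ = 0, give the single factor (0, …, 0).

((0, 2, 1, 1, 1, 0, 0), (0, 1, 0, 2, 1, 1, 0), (1, 0, 0, 0, 0, 2, 2), (1, 1, 1, 1, 1, 0, 1))

Change of basis e → ω: c = M·v where v = (17, -28, 52, 34, -31, 21, 36):
  c_1 = 0*17 + 0*-28 + 0*52 + 0*34 + 0*-31 + 0*21 + 1*36 = 36
  c_2 = 0*17 + -3*-28 + -1*52 + 0*34 + 0*-31 + 0*21 + 0*36 = 32
  c_3 = 0*17 + -1*-28 + 0*52 + 0*34 + 0*-31 + 0*21 + 0*36 = 28
  c_4 = 0*17 + 0*-28 + 0*52 + 1*34 + 0*-31 + 0*21 + 0*36 = 34
  c_5 = 0*17 + 0*-28 + 0*52 + 0*34 + -1*-31 + 0*21 + 0*36 = 31
  c_6 = 0*17 + 0*-28 + 0*52 + 0*34 + 0*-31 + 1*21 + 0*36 = 21
  c_7 = -1*17 + 0*-28 + 0*52 + 0*34 + -2*-31 + 0*21 + 0*36 = 45
Writing each c_i in base p = 3:
  c_1 = 36 = 0·3^0 + 0·3^1 + 1·3^2 + 1·3^3
  c_2 = 32 = 2·3^0 + 1·3^1 + 0·3^2 + 1·3^3
  c_3 = 28 = 1·3^0 + 0·3^1 + 0·3^2 + 1·3^3
  c_4 = 34 = 1·3^0 + 2·3^1 + 0·3^2 + 1·3^3
  c_5 = 31 = 1·3^0 + 1·3^1 + 0·3^2 + 1·3^3
  c_6 = 21 = 0·3^0 + 1·3^1 + 2·3^2
  c_7 = 45 = 0·3^0 + 0·3^1 + 2·3^2 + 1·3^3
λ_0 = (0, 2, 1, 1, 1, 0, 0)
λ_1 = (0, 1, 0, 2, 1, 1, 0)
λ_2 = (1, 0, 0, 0, 0, 2, 2)
λ_3 = (1, 1, 1, 1, 1, 0, 1)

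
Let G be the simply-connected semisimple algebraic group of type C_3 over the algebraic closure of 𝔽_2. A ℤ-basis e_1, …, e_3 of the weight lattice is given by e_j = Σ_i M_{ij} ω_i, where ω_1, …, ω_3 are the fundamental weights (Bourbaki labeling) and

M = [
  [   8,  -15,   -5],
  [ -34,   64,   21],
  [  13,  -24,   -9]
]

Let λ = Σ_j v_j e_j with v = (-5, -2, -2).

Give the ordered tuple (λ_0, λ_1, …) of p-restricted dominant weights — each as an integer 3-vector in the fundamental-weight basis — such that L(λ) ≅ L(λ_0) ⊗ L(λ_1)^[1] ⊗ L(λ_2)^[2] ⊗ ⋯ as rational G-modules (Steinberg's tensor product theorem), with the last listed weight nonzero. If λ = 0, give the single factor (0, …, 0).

In the fundamental-weight basis, λ has coordinates c = M·v (v = (-5, -2, -2)):
  c_1 = 8*-5 + -15*-2 + -5*-2 = 0
  c_2 = -34*-5 + 64*-2 + 21*-2 = 0
  c_3 = 13*-5 + -24*-2 + -9*-2 = 1
Expand coordinatewise in base 2:
  c_1 = 0
  c_2 = 0
  c_3 = 1 = 1·2^0
λ_0 = (0, 0, 1)

((0, 0, 1),)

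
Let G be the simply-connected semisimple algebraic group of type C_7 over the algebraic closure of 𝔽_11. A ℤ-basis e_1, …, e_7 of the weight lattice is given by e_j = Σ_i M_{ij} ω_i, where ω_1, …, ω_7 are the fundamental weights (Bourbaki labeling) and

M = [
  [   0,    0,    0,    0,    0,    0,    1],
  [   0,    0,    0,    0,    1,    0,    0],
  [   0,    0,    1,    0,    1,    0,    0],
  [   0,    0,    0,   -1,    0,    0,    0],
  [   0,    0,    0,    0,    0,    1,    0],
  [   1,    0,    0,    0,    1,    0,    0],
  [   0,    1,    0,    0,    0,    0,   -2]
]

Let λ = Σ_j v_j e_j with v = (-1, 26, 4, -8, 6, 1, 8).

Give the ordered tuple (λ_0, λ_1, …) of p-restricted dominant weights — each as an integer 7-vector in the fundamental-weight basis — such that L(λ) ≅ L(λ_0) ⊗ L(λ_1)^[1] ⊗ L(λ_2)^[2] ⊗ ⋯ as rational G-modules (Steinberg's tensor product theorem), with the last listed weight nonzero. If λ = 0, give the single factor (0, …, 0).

In the fundamental-weight basis, λ has coordinates c = M·v (v = (-1, 26, 4, -8, 6, 1, 8)):
  c_1 = (0)·(-1) + 0·26 + 0·4 + (0)·(-8) + 0·6 + 0·1 + 1·8 = 8
  c_2 = (0)·(-1) + 0·26 + 0·4 + (0)·(-8) + 1·6 + 0·1 + 0·8 = 6
  c_3 = (0)·(-1) + 0·26 + 1·4 + (0)·(-8) + 1·6 + 0·1 + 0·8 = 10
  c_4 = (0)·(-1) + 0·26 + 0·4 + (-1)·(-8) + 0·6 + 0·1 + 0·8 = 8
  c_5 = (0)·(-1) + 0·26 + 0·4 + (0)·(-8) + 0·6 + 1·1 + 0·8 = 1
  c_6 = (1)·(-1) + 0·26 + 0·4 + (0)·(-8) + 1·6 + 0·1 + 0·8 = 5
  c_7 = (0)·(-1) + 1·26 + 0·4 + (0)·(-8) + 0·6 + 0·1 + (-2)·(8) = 10
p = 11; digits c_i = Σ_j d_{ij}·11^j, 0 ≤ d_{ij} < 11:
  c_1 = 8 = 8·11^0
  c_2 = 6 = 6·11^0
  c_3 = 10 = 10·11^0
  c_4 = 8 = 8·11^0
  c_5 = 1 = 1·11^0
  c_6 = 5 = 5·11^0
  c_7 = 10 = 10·11^0
p-restricted factor λ_0 = (8, 6, 10, 8, 1, 5, 10)

((8, 6, 10, 8, 1, 5, 10),)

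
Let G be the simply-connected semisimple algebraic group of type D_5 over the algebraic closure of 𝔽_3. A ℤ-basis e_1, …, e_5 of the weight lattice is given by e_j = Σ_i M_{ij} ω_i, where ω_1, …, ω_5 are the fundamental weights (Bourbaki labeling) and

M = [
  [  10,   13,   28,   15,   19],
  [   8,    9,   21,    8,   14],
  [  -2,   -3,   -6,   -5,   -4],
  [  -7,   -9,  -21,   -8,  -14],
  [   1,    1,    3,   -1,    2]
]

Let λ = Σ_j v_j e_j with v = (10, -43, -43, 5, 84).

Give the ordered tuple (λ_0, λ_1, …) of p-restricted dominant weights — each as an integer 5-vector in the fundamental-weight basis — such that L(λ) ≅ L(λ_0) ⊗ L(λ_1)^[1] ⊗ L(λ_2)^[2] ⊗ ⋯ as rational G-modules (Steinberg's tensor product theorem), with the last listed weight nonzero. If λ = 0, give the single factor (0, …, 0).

((2, 0, 0, 1, 1), (2, 2, 2, 1, 0))

Compute c_i = Σ_j M_{ij} v_j with v = (10, -43, -43, 5, 84):
  c_1 = 10*10 + 13*-43 + 28*-43 + 15*5 + 19*84 = 8
  c_2 = 8*10 + 9*-43 + 21*-43 + 8*5 + 14*84 = 6
  c_3 = -2*10 + -3*-43 + -6*-43 + -5*5 + -4*84 = 6
  c_4 = -7*10 + -9*-43 + -21*-43 + -8*5 + -14*84 = 4
  c_5 = 1*10 + 1*-43 + 3*-43 + -1*5 + 2*84 = 1
p = 3; digits c_i = Σ_j d_{ij}·3^j, 0 ≤ d_{ij} < 3:
  c_1 = 8 = 2·3^0 + 2·3^1
  c_2 = 6 = 0·3^0 + 2·3^1
  c_3 = 6 = 0·3^0 + 2·3^1
  c_4 = 4 = 1·3^0 + 1·3^1
  c_5 = 1 = 1·3^0
Factor λ_0 = (2, 0, 0, 1, 1)
Factor λ_1 = (2, 2, 2, 1, 0)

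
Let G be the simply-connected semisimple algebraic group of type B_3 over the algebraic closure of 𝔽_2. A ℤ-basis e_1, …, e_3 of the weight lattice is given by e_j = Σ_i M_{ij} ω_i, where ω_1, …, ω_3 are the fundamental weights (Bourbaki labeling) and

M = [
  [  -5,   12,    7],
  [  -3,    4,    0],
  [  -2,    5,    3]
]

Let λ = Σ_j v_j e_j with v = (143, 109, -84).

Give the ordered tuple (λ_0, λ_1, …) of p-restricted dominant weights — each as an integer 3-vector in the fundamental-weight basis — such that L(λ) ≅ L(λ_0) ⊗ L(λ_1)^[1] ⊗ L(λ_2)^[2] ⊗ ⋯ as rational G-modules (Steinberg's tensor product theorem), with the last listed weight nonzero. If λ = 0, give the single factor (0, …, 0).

((1, 1, 1), (0, 1, 1), (1, 1, 1))

Compute c_i = Σ_j M_{ij} v_j with v = (143, 109, -84):
  c_1 = -5*143 + 12*109 + 7*-84 = 5
  c_2 = -3*143 + 4*109 + 0*-84 = 7
  c_3 = -2*143 + 5*109 + 3*-84 = 7
p = 2; digits c_i = Σ_j d_{ij}·2^j, 0 ≤ d_{ij} < 2:
  c_1 = 5 = 1·2^0 + 0·2^1 + 1·2^2
  c_2 = 7 = 1·2^0 + 1·2^1 + 1·2^2
  c_3 = 7 = 1·2^0 + 1·2^1 + 1·2^2
Factor λ_0 = (1, 1, 1)
Factor λ_1 = (0, 1, 1)
Factor λ_2 = (1, 1, 1)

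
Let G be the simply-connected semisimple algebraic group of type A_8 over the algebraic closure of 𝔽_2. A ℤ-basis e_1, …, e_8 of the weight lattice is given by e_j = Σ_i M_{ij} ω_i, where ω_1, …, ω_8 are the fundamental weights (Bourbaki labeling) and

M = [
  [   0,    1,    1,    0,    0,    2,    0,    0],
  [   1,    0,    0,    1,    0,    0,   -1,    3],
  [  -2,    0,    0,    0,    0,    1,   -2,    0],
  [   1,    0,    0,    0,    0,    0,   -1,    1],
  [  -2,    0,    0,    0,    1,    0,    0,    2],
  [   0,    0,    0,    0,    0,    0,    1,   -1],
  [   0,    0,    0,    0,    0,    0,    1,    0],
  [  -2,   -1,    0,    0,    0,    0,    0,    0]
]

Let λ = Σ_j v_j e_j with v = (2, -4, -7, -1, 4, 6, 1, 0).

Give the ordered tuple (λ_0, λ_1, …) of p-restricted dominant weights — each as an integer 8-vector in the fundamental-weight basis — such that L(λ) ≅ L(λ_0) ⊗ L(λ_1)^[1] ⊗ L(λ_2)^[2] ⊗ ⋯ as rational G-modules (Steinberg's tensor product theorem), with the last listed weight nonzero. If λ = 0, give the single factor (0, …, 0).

Compute c_i = Σ_j M_{ij} v_j with v = (2, -4, -7, -1, 4, 6, 1, 0):
  c_1 = 0·2 + (1)·(-4) + (1)·(-7) + (0)·(-1) + 0·4 + 2·6 + 0·1 + 0·0 = 1
  c_2 = 1·2 + (0)·(-4) + (0)·(-7) + (1)·(-1) + 0·4 + 0·6 + (-1)·(1) + 3·0 = 0
  c_3 = (-2)·(2) + (0)·(-4) + (0)·(-7) + (0)·(-1) + 0·4 + 1·6 + (-2)·(1) + 0·0 = 0
  c_4 = 1·2 + (0)·(-4) + (0)·(-7) + (0)·(-1) + 0·4 + 0·6 + (-1)·(1) + 1·0 = 1
  c_5 = (-2)·(2) + (0)·(-4) + (0)·(-7) + (0)·(-1) + 1·4 + 0·6 + 0·1 + 2·0 = 0
  c_6 = 0·2 + (0)·(-4) + (0)·(-7) + (0)·(-1) + 0·4 + 0·6 + 1·1 + (-1)·(0) = 1
  c_7 = 0·2 + (0)·(-4) + (0)·(-7) + (0)·(-1) + 0·4 + 0·6 + 1·1 + 0·0 = 1
  c_8 = (-2)·(2) + (-1)·(-4) + (0)·(-7) + (0)·(-1) + 0·4 + 0·6 + 0·1 + 0·0 = 0
Expand coordinatewise in base 2:
  c_1 = 1 = 1·2^0
  c_2 = 0
  c_3 = 0
  c_4 = 1 = 1·2^0
  c_5 = 0
  c_6 = 1 = 1·2^0
  c_7 = 1 = 1·2^0
  c_8 = 0
p-restricted factor λ_0 = (1, 0, 0, 1, 0, 1, 1, 0)

((1, 0, 0, 1, 0, 1, 1, 0),)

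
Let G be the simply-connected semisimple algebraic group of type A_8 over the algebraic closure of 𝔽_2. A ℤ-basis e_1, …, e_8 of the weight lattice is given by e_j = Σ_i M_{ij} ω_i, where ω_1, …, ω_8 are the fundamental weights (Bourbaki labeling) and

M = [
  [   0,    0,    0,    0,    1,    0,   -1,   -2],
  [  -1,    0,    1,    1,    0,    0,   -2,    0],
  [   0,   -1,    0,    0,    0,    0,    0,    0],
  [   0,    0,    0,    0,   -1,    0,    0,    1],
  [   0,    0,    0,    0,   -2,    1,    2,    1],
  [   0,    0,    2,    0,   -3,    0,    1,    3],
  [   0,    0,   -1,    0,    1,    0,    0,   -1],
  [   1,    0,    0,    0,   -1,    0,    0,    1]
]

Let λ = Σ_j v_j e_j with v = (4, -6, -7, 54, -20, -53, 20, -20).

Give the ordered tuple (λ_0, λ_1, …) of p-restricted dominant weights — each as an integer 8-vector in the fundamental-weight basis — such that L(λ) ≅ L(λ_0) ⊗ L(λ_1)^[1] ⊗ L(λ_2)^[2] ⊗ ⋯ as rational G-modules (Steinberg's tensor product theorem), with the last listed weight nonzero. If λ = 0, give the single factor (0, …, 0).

((0, 1, 0, 0, 1, 0, 1, 0), (0, 1, 1, 0, 1, 1, 1, 0), (0, 0, 1, 0, 1, 1, 1, 1))

In the fundamental-weight basis, λ has coordinates c = M·v (v = (4, -6, -7, 54, -20, -53, 20, -20)):
  c_1 = (0)·(4) + (0)·(-6) + (0)·(-7) + (0)·(54) + (1)·(-20) + (0)·(-53) + (-1)·(20) + (-2)·(-20) = 0
  c_2 = (-1)·(4) + (0)·(-6) + (1)·(-7) + (1)·(54) + (0)·(-20) + (0)·(-53) + (-2)·(20) + (0)·(-20) = 3
  c_3 = (0)·(4) + (-1)·(-6) + (0)·(-7) + (0)·(54) + (0)·(-20) + (0)·(-53) + (0)·(20) + (0)·(-20) = 6
  c_4 = (0)·(4) + (0)·(-6) + (0)·(-7) + (0)·(54) + (-1)·(-20) + (0)·(-53) + (0)·(20) + (1)·(-20) = 0
  c_5 = (0)·(4) + (0)·(-6) + (0)·(-7) + (0)·(54) + (-2)·(-20) + (1)·(-53) + (2)·(20) + (1)·(-20) = 7
  c_6 = (0)·(4) + (0)·(-6) + (2)·(-7) + (0)·(54) + (-3)·(-20) + (0)·(-53) + (1)·(20) + (3)·(-20) = 6
  c_7 = (0)·(4) + (0)·(-6) + (-1)·(-7) + (0)·(54) + (1)·(-20) + (0)·(-53) + (0)·(20) + (-1)·(-20) = 7
  c_8 = (1)·(4) + (0)·(-6) + (0)·(-7) + (0)·(54) + (-1)·(-20) + (0)·(-53) + (0)·(20) + (1)·(-20) = 4
p = 2; digits c_i = Σ_j d_{ij}·2^j, 0 ≤ d_{ij} < 2:
  c_1 = 0
  c_2 = 3 = 1·2^0 + 1·2^1
  c_3 = 6 = 0·2^0 + 1·2^1 + 1·2^2
  c_4 = 0
  c_5 = 7 = 1·2^0 + 1·2^1 + 1·2^2
  c_6 = 6 = 0·2^0 + 1·2^1 + 1·2^2
  c_7 = 7 = 1·2^0 + 1·2^1 + 1·2^2
  c_8 = 4 = 0·2^0 + 0·2^1 + 1·2^2
Factor λ_0 = (0, 1, 0, 0, 1, 0, 1, 0)
Factor λ_1 = (0, 1, 1, 0, 1, 1, 1, 0)
Factor λ_2 = (0, 0, 1, 0, 1, 1, 1, 1)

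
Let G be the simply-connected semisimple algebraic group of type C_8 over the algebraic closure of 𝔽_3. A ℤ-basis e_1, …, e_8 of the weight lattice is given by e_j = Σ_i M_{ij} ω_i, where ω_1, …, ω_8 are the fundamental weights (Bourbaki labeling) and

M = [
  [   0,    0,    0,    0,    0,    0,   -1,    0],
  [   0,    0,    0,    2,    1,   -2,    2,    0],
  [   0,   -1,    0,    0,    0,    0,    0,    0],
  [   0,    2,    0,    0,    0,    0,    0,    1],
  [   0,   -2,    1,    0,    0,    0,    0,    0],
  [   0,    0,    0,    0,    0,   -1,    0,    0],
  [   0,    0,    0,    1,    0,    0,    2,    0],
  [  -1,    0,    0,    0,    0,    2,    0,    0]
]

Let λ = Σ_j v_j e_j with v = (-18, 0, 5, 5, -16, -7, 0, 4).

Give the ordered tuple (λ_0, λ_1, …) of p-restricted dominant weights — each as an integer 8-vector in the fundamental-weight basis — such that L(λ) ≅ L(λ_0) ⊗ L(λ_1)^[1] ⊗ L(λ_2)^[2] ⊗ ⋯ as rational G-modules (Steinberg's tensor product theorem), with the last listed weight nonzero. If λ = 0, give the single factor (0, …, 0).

((0, 2, 0, 1, 2, 1, 2, 1), (0, 2, 0, 1, 1, 2, 1, 1))

ω-coordinates c = M·v, v = (-18, 0, 5, 5, -16, -7, 0, 4):
  c_1 = 0*-18 + 0*0 + 0*5 + 0*5 + 0*-16 + 0*-7 + -1*0 + 0*4 = 0
  c_2 = 0*-18 + 0*0 + 0*5 + 2*5 + 1*-16 + -2*-7 + 2*0 + 0*4 = 8
  c_3 = 0*-18 + -1*0 + 0*5 + 0*5 + 0*-16 + 0*-7 + 0*0 + 0*4 = 0
  c_4 = 0*-18 + 2*0 + 0*5 + 0*5 + 0*-16 + 0*-7 + 0*0 + 1*4 = 4
  c_5 = 0*-18 + -2*0 + 1*5 + 0*5 + 0*-16 + 0*-7 + 0*0 + 0*4 = 5
  c_6 = 0*-18 + 0*0 + 0*5 + 0*5 + 0*-16 + -1*-7 + 0*0 + 0*4 = 7
  c_7 = 0*-18 + 0*0 + 0*5 + 1*5 + 0*-16 + 0*-7 + 2*0 + 0*4 = 5
  c_8 = -1*-18 + 0*0 + 0*5 + 0*5 + 0*-16 + 2*-7 + 0*0 + 0*4 = 4
Base-3 expansion of each c_i:
  c_1 = 0
  c_2 = 8 = 2·3^0 + 2·3^1
  c_3 = 0
  c_4 = 4 = 1·3^0 + 1·3^1
  c_5 = 5 = 2·3^0 + 1·3^1
  c_6 = 7 = 1·3^0 + 2·3^1
  c_7 = 5 = 2·3^0 + 1·3^1
  c_8 = 4 = 1·3^0 + 1·3^1
Factor λ_0 = (0, 2, 0, 1, 2, 1, 2, 1)
Factor λ_1 = (0, 2, 0, 1, 1, 2, 1, 1)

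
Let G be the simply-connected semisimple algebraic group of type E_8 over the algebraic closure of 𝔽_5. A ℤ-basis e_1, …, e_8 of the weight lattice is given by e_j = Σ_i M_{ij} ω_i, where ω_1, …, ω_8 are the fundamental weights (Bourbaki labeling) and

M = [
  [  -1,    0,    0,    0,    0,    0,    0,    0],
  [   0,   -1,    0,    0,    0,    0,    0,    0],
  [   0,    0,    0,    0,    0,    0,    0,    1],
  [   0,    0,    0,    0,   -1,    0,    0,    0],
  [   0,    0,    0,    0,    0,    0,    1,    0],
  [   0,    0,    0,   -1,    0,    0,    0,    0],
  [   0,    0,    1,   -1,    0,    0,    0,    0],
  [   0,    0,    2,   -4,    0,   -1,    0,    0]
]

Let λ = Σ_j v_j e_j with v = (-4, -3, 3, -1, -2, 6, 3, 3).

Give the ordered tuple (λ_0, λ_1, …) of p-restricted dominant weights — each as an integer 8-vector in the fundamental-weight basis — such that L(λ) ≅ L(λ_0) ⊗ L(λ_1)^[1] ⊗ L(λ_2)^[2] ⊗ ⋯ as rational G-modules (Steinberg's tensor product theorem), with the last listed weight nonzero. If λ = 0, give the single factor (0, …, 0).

((4, 3, 3, 2, 3, 1, 4, 4),)

Converting to the ω-basis (c_i = row i of M dotted with v = (-4, -3, 3, -1, -2, 6, 3, 3)):
  c_1 = -1*-4 + 0*-3 + 0*3 + 0*-1 + 0*-2 + 0*6 + 0*3 + 0*3 = 4
  c_2 = 0*-4 + -1*-3 + 0*3 + 0*-1 + 0*-2 + 0*6 + 0*3 + 0*3 = 3
  c_3 = 0*-4 + 0*-3 + 0*3 + 0*-1 + 0*-2 + 0*6 + 0*3 + 1*3 = 3
  c_4 = 0*-4 + 0*-3 + 0*3 + 0*-1 + -1*-2 + 0*6 + 0*3 + 0*3 = 2
  c_5 = 0*-4 + 0*-3 + 0*3 + 0*-1 + 0*-2 + 0*6 + 1*3 + 0*3 = 3
  c_6 = 0*-4 + 0*-3 + 0*3 + -1*-1 + 0*-2 + 0*6 + 0*3 + 0*3 = 1
  c_7 = 0*-4 + 0*-3 + 1*3 + -1*-1 + 0*-2 + 0*6 + 0*3 + 0*3 = 4
  c_8 = 0*-4 + 0*-3 + 2*3 + -4*-1 + 0*-2 + -1*6 + 0*3 + 0*3 = 4
p = 5; digits c_i = Σ_j d_{ij}·5^j, 0 ≤ d_{ij} < 5:
  c_1 = 4 = 4·5^0
  c_2 = 3 = 3·5^0
  c_3 = 3 = 3·5^0
  c_4 = 2 = 2·5^0
  c_5 = 3 = 3·5^0
  c_6 = 1 = 1·5^0
  c_7 = 4 = 4·5^0
  c_8 = 4 = 4·5^0
Factor λ_0 = (4, 3, 3, 2, 3, 1, 4, 4)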